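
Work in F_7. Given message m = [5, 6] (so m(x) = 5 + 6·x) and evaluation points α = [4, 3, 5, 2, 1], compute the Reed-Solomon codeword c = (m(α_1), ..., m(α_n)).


c = [1, 2, 0, 3, 4]

Message polynomial: m(x) = 5 + 6·x (mod 7).
For each evaluation point α_i, compute m(α_i) mod 7:
  α_1 = 4: Horner steps 6 → 1, so m(4) = 1.
  α_2 = 3: Horner steps 6 → 2, so m(3) = 2.
  α_3 = 5: Horner steps 6 → 0, so m(5) = 0.
  α_4 = 2: Horner steps 6 → 3, so m(2) = 3.
  α_5 = 1: Horner steps 6 → 4, so m(1) = 4.
Codeword c = [1, 2, 0, 3, 4] ∈ F_7^5.


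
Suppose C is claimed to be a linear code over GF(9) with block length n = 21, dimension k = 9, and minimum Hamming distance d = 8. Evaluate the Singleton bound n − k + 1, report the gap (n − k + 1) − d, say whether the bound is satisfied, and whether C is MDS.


Singleton RHS = n − k + 1 = 13, slack = 5, bound satisfied, not MDS.

Singleton bound: d ≤ n − k + 1.
Here n = 21, k = 9, so n − k + 1 = 13.
Given d = 8, check d ≤ 13: YES.
Slack = (n − k + 1) − d = 5.
The code is NOT MDS (slack = 5 > 0).
Description: the claimed parameters are [21, 9, 8]_9; such a code would be non-MDS.


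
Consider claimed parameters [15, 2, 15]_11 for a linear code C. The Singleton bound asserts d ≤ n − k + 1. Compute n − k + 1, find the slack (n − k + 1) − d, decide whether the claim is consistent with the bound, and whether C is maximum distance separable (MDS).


Singleton RHS = n − k + 1 = 14, slack = -1, bound violated (no such code; not MDS).

Singleton bound: d ≤ n − k + 1.
Here n = 15, k = 2, so n − k + 1 = 14.
Given d = 15, check d ≤ 14: NO.
Slack = (n − k + 1) − d = -1.
The slack is negative: d = 15 exceeds n − k + 1 = 14 by 1, so the Singleton bound is violated and no linear [15, 2, 15]_11 code can exist. In particular it is not MDS (MDS requires d = n − k + 1 exactly).
Description: the claimed parameters are [15, 2, 15]_11; such a code would be impossible (violates the Singleton bound).


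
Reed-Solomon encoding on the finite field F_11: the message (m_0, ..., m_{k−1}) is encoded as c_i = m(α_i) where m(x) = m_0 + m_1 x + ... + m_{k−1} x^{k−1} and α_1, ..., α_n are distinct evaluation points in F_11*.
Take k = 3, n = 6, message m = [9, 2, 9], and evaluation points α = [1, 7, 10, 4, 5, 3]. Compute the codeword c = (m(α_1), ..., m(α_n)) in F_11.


c = [9, 2, 5, 7, 2, 8]

Message polynomial: m(x) = 9 + 2·x + 9·x^2 (mod 11).
For each evaluation point α_i, compute m(α_i) mod 11:
  α_1 = 1: Horner steps 9 → 0 → 9, so m(1) = 9.
  α_2 = 7: Horner steps 9 → 10 → 2, so m(7) = 2.
  α_3 = 10: Horner steps 9 → 4 → 5, so m(10) = 5.
  α_4 = 4: Horner steps 9 → 5 → 7, so m(4) = 7.
  α_5 = 5: Horner steps 9 → 3 → 2, so m(5) = 2.
  α_6 = 3: Horner steps 9 → 7 → 8, so m(3) = 8.
Codeword c = [9, 2, 5, 7, 2, 8] ∈ F_11^6.


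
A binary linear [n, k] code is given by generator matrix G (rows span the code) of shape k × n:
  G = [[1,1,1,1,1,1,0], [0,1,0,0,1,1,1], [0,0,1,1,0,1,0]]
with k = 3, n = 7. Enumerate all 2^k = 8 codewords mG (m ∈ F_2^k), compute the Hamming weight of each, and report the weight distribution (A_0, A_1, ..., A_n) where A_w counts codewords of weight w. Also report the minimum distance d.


Weight distribution: A_0 = 1, A_3 = 3, A_4 = 2, A_5 = 1, A_6 = 1. Minimum distance d = 3.

Enumerate all 2^3 = 8 messages m ∈ F_2^3.
For each, compute codeword c = mG in F_2^7, then tally its weight.
  m = 000 → c = 0000000, weight = 0.
  m = 100 → c = 1111110, weight = 6.
  m = 010 → c = 0100111, weight = 4.
  m = 110 → c = 1011001, weight = 4.
  m = 001 → c = 0011010, weight = 3.
  m = 101 → c = 1100100, weight = 3.
  m = 011 → c = 0111101, weight = 5.
  m = 111 → c = 1000011, weight = 3.
Tally weights:
  weight 0: 1 codewords.
  weight 3: 3 codewords.
  weight 4: 2 codewords.
  weight 5: 1 codewords.
  weight 6: 1 codewords.
Minimum distance d = smallest w > 0 with A_w > 0 = 3.
Sanity: Σ A_w = 8 = 2^3 = 8 ✓.


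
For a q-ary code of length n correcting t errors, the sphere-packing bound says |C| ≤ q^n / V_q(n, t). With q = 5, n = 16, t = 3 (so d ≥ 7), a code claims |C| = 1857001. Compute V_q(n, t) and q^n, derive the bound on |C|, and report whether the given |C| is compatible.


V_q(n, t) = 37825, q^n = 152587890625, Hamming bound = 4034048, |C| = 1857001 ≤ bound (satisfied).

Step 1: Compute V_q(n, t) = Σ_{j=0}^3 C(n, j) (q−1)^j.
  j = 0: C(16,0)·(4)^0 = 1·1 = 1.
  j = 1: C(16,1)·(4)^1 = 16·4 = 64.
  j = 2: C(16,2)·(4)^2 = 120·16 = 1920.
  j = 3: C(16,3)·(4)^3 = 560·64 = 35840.
  V_q(n, t) = 1 + 64 + 1920 + 35840 = 37825.
Step 2: q^n = 5^16 = 152587890625.
Step 3: Hamming bound ⌊q^n / V_q(n,t)⌋ = ⌊152587890625/37825⌋ = 4034048.
Step 4: Compare |C| = 1857001 to 4034048: satisfied.
The claimed |C| lies below the Hamming bound.


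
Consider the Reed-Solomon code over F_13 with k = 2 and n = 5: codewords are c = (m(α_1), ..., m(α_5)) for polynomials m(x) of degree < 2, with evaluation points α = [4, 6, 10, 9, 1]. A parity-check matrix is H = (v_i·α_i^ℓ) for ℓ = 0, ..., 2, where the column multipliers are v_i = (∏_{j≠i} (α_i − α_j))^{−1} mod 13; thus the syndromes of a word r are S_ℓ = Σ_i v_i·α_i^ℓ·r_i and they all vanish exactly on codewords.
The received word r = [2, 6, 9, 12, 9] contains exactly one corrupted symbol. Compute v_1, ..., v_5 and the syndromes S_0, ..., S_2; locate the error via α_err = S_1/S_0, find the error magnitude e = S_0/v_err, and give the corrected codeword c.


S = (1, 10, 9), error at position 3, error magnitude e = 8, c = [2, 6, 1, 12, 9].

Step 1: column multipliers v_i = (∏_{j≠i}(α_i − α_j))^{−1} mod 13.
  i = 1 (α = 4): (4−6)(4−10)(4−9)(4−1) = (−2)·(−6)·(−5)·3 = −180 ≡ 2, so v_1 = 2^{−1} = 7 (mod 13).
  i = 2 (α = 6): (6−4)(6−10)(6−9)(6−1) = 2·(−4)·(−3)·5 = 120 ≡ 3, so v_2 = 3^{−1} = 9 (mod 13).
  i = 3 (α = 10): (10−4)(10−6)(10−9)(10−1) = 6·4·1·9 = 216 ≡ 8, so v_3 = 8^{−1} = 5 (mod 13).
  i = 4 (α = 9): (9−4)(9−6)(9−10)(9−1) = 5·3·(−1)·8 = −120 ≡ 10, so v_4 = 10^{−1} = 4 (mod 13).
  i = 5 (α = 1): (1−4)(1−6)(1−10)(1−9) = (−3)·(−5)·(−9)·(−8) = 1080 ≡ 1, so v_5 = 1^{−1} = 1 (mod 13).
  v = [7, 9, 5, 4, 1].
Step 2: syndromes of r = [2, 6, 9, 12, 9] (all sums mod 13).
  S_0 = Σ v_i r_i = 7·2 + 9·6 + 5·9 + 4·12 + 1·9 = 170 ≡ 1.
  S_1 = Σ v_i α_i r_i = 7·4·2 + 9·6·6 + 5·10·9 + 4·9·12 + 1·1·9 = 1271 ≡ 10.
  α_i^2 mod 13 = [3, 10, 9, 3, 1].
  S_2 = Σ v_i α_i^2 r_i = 7·3·2 + 9·10·6 + 5·9·9 + 4·3·12 + 1·1·9 = 1140 ≡ 9.
  S = (1, 10, 9) ≠ 0, so r is not a codeword (an error is present).
Step 3: locate the error. For a single error e at position i, S_ℓ = v_i·e·α_i^ℓ, so α_err = S_1/S_0.
  S_0^{−1} = 1^{−1} = 1 (mod 13), so α_err = 10·1 = 10 ≡ 10 = α_3. Error position i = 3.
  Consistency check: S_2/S_1 = 9·4 = 36 ≡ 10 = α_err ✓ (single-error assumption holds).
Step 4: error magnitude e = S_0/v_3 = S_0·∏_{j≠3}(α_3 − α_j) = 1·8 = 8 ≡ 8 (mod 13).
Step 5: correct position 3: c_3 = r_3 − e = 9 − 8 ≡ 1 (mod 13). Hence c = [2, 6, 1, 12, 9].
  Check: interpolating c through the α_i gives m(x) = 7 + 2·x (degree < 2) with m(α_i) = c_i for every i, so c is indeed a codeword.


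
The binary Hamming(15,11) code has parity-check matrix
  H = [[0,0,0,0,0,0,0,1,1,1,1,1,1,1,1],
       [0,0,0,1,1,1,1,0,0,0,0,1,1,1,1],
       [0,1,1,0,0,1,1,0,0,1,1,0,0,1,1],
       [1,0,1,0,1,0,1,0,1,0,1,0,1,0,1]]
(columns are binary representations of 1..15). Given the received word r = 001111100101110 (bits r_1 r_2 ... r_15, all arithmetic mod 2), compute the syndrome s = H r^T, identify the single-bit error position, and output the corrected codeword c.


s = (0, 1, 1, 0)^T, error position = 6, corrected codeword c = 001110100101110

Compute s = H r^T mod 2 one row at a time:
  s_1 = 0 + 0 + 1 + 0 + 1 + 1 + 1 + 0 = 4 ≡ 0 (mod 2).
  s_2 = 1 + 1 + 1 + 1 + 1 + 1 + 1 + 0 = 7 ≡ 1 (mod 2).
  s_3 = 0 + 1 + 1 + 1 + 1 + 0 + 1 + 0 = 5 ≡ 1 (mod 2).
  s_4 = 0 + 1 + 1 + 1 + 0 + 0 + 1 + 0 = 4 ≡ 0 (mod 2).
s = (0, 1, 1, 0)^T — this equals column 6 of H (binary 0110), so error is at position 6.
Correct: flip bit 6 of r = 001111100101110 to get c = 001110100101110.


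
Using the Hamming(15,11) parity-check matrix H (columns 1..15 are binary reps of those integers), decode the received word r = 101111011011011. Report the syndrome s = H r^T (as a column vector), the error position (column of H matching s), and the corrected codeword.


s = (0, 0, 1, 0)^T, error position = 2, corrected codeword c = 111111011011011

Compute s = H r^T mod 2 one row at a time:
  s_1 = 1 + 1 + 0 + 1 + 1 + 0 + 1 + 1 = 6 ≡ 0 (mod 2).
  s_2 = 1 + 1 + 1 + 0 + 1 + 0 + 1 + 1 = 6 ≡ 0 (mod 2).
  s_3 = 0 + 1 + 1 + 0 + 0 + 1 + 1 + 1 = 5 ≡ 1 (mod 2).
  s_4 = 1 + 1 + 1 + 0 + 1 + 1 + 0 + 1 = 6 ≡ 0 (mod 2).
s = (0, 0, 1, 0)^T — this equals column 2 of H (binary 0010), so error is at position 2.
Correct: flip bit 2 of r = 101111011011011 to get c = 111111011011011.


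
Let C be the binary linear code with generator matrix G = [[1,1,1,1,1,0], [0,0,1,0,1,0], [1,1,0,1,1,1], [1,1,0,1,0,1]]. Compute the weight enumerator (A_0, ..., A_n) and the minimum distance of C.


Weight distribution: A_0 = 1, A_1 = 3, A_2 = 3, A_3 = 2, A_4 = 3, A_5 = 3, A_6 = 1. Minimum distance d = 1.

Enumerate all 2^4 = 16 messages m ∈ F_2^4.
For each, compute codeword c = mG in F_2^6, then tally its weight.
  m = 0000 → c = 000000, weight = 0.
  m = 1000 → c = 111110, weight = 5.
  m = 0100 → c = 001010, weight = 2.
  m = 1100 → c = 110100, weight = 3.
  m = 0010 → c = 110111, weight = 5.
  m = 1010 → c = 001001, weight = 2.
  m = 0110 → c = 111101, weight = 5.
  m = 1110 → c = 000011, weight = 2.
  m = 0001 → c = 110101, weight = 4.
  m = 1001 → c = 001011, weight = 3.
  m = 0101 → c = 111111, weight = 6.
  m = 1101 → c = 000001, weight = 1.
  m = 0011 → c = 000010, weight = 1.
  m = 1011 → c = 111100, weight = 4.
  m = 0111 → c = 001000, weight = 1.
  m = 1111 → c = 110110, weight = 4.
Tally weights:
  weight 0: 1 codewords.
  weight 1: 3 codewords.
  weight 2: 3 codewords.
  weight 3: 2 codewords.
  weight 4: 3 codewords.
  weight 5: 3 codewords.
  weight 6: 1 codewords.
Minimum distance d = smallest w > 0 with A_w > 0 = 1.
Sanity: Σ A_w = 16 = 2^4 = 16 ✓.


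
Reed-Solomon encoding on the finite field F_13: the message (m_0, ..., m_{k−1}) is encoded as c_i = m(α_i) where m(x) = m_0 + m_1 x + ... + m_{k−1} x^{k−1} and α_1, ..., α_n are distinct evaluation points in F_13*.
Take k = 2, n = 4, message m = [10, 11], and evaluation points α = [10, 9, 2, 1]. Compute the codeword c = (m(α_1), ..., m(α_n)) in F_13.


c = [3, 5, 6, 8]

Message polynomial: m(x) = 10 + 11·x (mod 13).
For each evaluation point α_i, compute m(α_i) mod 13:
  α_1 = 10: Horner steps 11 → 3, so m(10) = 3.
  α_2 = 9: Horner steps 11 → 5, so m(9) = 5.
  α_3 = 2: Horner steps 11 → 6, so m(2) = 6.
  α_4 = 1: Horner steps 11 → 8, so m(1) = 8.
Codeword c = [3, 5, 6, 8] ∈ F_13^4.


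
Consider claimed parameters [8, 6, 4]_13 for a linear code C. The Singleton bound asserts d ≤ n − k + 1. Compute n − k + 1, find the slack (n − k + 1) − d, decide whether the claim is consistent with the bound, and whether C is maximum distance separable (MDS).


Singleton RHS = n − k + 1 = 3, slack = -1, bound violated (no such code; not MDS).

Singleton bound: d ≤ n − k + 1.
Here n = 8, k = 6, so n − k + 1 = 3.
Given d = 4, check d ≤ 3: NO.
Slack = (n − k + 1) − d = -1.
The slack is negative: d = 4 exceeds n − k + 1 = 3 by 1, so the Singleton bound is violated and no linear [8, 6, 4]_13 code can exist. In particular it is not MDS (MDS requires d = n − k + 1 exactly).
Description: the claimed parameters are [8, 6, 4]_13; such a code would be impossible (violates the Singleton bound).


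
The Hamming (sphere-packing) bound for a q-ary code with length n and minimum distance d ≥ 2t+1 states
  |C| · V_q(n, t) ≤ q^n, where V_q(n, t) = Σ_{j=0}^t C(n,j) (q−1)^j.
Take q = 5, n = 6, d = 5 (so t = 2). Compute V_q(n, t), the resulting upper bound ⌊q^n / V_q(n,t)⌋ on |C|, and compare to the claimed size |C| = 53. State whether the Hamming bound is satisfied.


V_q(n, t) = 265, q^n = 15625, Hamming bound = 58, |C| = 53 ≤ bound (satisfied).

Step 1: Compute V_q(n, t) = Σ_{j=0}^2 C(n, j) (q−1)^j.
  j = 0: C(6,0)·(4)^0 = 1·1 = 1.
  j = 1: C(6,1)·(4)^1 = 6·4 = 24.
  j = 2: C(6,2)·(4)^2 = 15·16 = 240.
  V_q(n, t) = 1 + 24 + 240 = 265.
Step 2: q^n = 5^6 = 15625.
Step 3: Hamming bound ⌊q^n / V_q(n,t)⌋ = ⌊15625/265⌋ = 58.
Step 4: Compare |C| = 53 to 58: satisfied.
The claimed |C| lies below the Hamming bound.


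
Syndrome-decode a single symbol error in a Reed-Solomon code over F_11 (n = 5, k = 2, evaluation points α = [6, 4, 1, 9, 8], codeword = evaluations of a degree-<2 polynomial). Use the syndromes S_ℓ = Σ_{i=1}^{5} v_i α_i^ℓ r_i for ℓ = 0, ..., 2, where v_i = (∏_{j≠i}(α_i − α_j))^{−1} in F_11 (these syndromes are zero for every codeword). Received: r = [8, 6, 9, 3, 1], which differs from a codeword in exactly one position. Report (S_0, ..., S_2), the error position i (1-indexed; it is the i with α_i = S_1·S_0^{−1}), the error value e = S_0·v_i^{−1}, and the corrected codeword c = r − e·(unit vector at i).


S = (2, 8, 10), error at position 2, error magnitude e = 2, c = [8, 4, 9, 3, 1].

Step 1: column multipliers v_i = (∏_{j≠i}(α_i − α_j))^{−1} mod 11.
  i = 1 (α = 6): (6−4)(6−1)(6−9)(6−8) = 2·5·(−3)·(−2) = 60 ≡ 5, so v_1 = 5^{−1} = 9 (mod 11).
  i = 2 (α = 4): (4−6)(4−1)(4−9)(4−8) = (−2)·3·(−5)·(−4) = −120 ≡ 1, so v_2 = 1^{−1} = 1 (mod 11).
  i = 3 (α = 1): (1−6)(1−4)(1−9)(1−8) = (−5)·(−3)·(−8)·(−7) = 840 ≡ 4, so v_3 = 4^{−1} = 3 (mod 11).
  i = 4 (α = 9): (9−6)(9−4)(9−1)(9−8) = 3·5·8·1 = 120 ≡ 10, so v_4 = 10^{−1} = 10 (mod 11).
  i = 5 (α = 8): (8−6)(8−4)(8−1)(8−9) = 2·4·7·(−1) = −56 ≡ 10, so v_5 = 10^{−1} = 10 (mod 11).
  v = [9, 1, 3, 10, 10].
Step 2: syndromes of r = [8, 6, 9, 3, 1] (all sums mod 11).
  S_0 = Σ v_i r_i = 9·8 + 1·6 + 3·9 + 10·3 + 10·1 = 145 ≡ 2.
  S_1 = Σ v_i α_i r_i = 9·6·8 + 1·4·6 + 3·1·9 + 10·9·3 + 10·8·1 = 833 ≡ 8.
  α_i^2 mod 11 = [3, 5, 1, 4, 9].
  S_2 = Σ v_i α_i^2 r_i = 9·3·8 + 1·5·6 + 3·1·9 + 10·4·3 + 10·9·1 = 483 ≡ 10.
  S = (2, 8, 10) ≠ 0, so r is not a codeword (an error is present).
Step 3: locate the error. For a single error e at position i, S_ℓ = v_i·e·α_i^ℓ, so α_err = S_1/S_0.
  S_0^{−1} = 2^{−1} = 6 (mod 11), so α_err = 8·6 = 48 ≡ 4 = α_2. Error position i = 2.
  Consistency check: S_2/S_1 = 10·7 = 70 ≡ 4 = α_err ✓ (single-error assumption holds).
Step 4: error magnitude e = S_0/v_2 = S_0·∏_{j≠2}(α_2 − α_j) = 2·1 = 2 ≡ 2 (mod 11).
Step 5: correct position 2: c_2 = r_2 − e = 6 − 2 ≡ 4 (mod 11). Hence c = [8, 4, 9, 3, 1].
  Check: interpolating c through the α_i gives m(x) = 7 + 2·x (degree < 2) with m(α_i) = c_i for every i, so c is indeed a codeword.


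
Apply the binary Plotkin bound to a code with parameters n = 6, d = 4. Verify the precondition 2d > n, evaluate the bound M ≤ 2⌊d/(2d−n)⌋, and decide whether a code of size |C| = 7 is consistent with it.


Plotkin bound M ≤ 4; given |C| = 7 > bound (violated).

Check applicability: 2d = 8, n = 6.
2d − n = 2 > 0, so Plotkin applies.
Compute d/(2d−n) = 4/2 ≈ 2.0000.
⌊d/(2d−n)⌋ = 2.
Plotkin bound: M ≤ 2·2 = 4.
Given |C| = 7, check: VIOLATED.
This |C| is above the Plotkin bound, so no binary code with n = 6, d = 4 and 7 codewords exists.


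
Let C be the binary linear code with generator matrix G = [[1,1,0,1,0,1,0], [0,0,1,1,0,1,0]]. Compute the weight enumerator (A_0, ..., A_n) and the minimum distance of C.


Weight distribution: A_0 = 1, A_3 = 2, A_4 = 1. Minimum distance d = 3.

Enumerate all 2^2 = 4 messages m ∈ F_2^2.
For each, compute codeword c = mG in F_2^7, then tally its weight.
  m = 00 → c = 0000000, weight = 0.
  m = 10 → c = 1101010, weight = 4.
  m = 01 → c = 0011010, weight = 3.
  m = 11 → c = 1110000, weight = 3.
Tally weights:
  weight 0: 1 codewords.
  weight 3: 2 codewords.
  weight 4: 1 codewords.
Minimum distance d = smallest w > 0 with A_w > 0 = 3.
Sanity: Σ A_w = 4 = 2^2 = 4 ✓.


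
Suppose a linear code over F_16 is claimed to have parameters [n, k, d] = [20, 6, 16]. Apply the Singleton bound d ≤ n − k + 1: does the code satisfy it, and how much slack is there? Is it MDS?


Singleton RHS = n − k + 1 = 15, slack = -1, bound violated (no such code; not MDS).

Singleton bound: d ≤ n − k + 1.
Here n = 20, k = 6, so n − k + 1 = 15.
Given d = 16, check d ≤ 15: NO.
Slack = (n − k + 1) − d = -1.
The slack is negative: d = 16 exceeds n − k + 1 = 15 by 1, so the Singleton bound is violated and no linear [20, 6, 16]_16 code can exist. In particular it is not MDS (MDS requires d = n − k + 1 exactly).
Description: the claimed parameters are [20, 6, 16]_16; such a code would be impossible (violates the Singleton bound).


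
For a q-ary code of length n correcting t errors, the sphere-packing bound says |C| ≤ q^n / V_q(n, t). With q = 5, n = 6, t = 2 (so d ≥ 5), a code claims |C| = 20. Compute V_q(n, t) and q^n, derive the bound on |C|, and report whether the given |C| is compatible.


V_q(n, t) = 265, q^n = 15625, Hamming bound = 58, |C| = 20 ≤ bound (satisfied).

Step 1: Compute V_q(n, t) = Σ_{j=0}^2 C(n, j) (q−1)^j.
  j = 0: C(6,0)·(4)^0 = 1·1 = 1.
  j = 1: C(6,1)·(4)^1 = 6·4 = 24.
  j = 2: C(6,2)·(4)^2 = 15·16 = 240.
  V_q(n, t) = 1 + 24 + 240 = 265.
Step 2: q^n = 5^6 = 15625.
Step 3: Hamming bound ⌊q^n / V_q(n,t)⌋ = ⌊15625/265⌋ = 58.
Step 4: Compare |C| = 20 to 58: satisfied.
The claimed |C| lies below the Hamming bound.


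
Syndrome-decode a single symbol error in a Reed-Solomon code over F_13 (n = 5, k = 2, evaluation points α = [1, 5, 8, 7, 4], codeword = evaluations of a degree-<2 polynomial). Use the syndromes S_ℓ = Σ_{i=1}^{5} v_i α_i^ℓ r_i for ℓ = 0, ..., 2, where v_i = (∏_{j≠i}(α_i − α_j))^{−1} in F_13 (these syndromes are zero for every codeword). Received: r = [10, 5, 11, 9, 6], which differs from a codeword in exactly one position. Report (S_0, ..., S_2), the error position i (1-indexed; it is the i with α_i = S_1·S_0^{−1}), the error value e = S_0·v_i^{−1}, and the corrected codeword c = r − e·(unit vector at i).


S = (1, 4, 3), error at position 5, error magnitude e = 3, c = [10, 5, 11, 9, 3].

Step 1: column multipliers v_i = (∏_{j≠i}(α_i − α_j))^{−1} mod 13.
  i = 1 (α = 1): (1−5)(1−8)(1−7)(1−4) = (−4)·(−7)·(−6)·(−3) = 504 ≡ 10, so v_1 = 10^{−1} = 4 (mod 13).
  i = 2 (α = 5): (5−1)(5−8)(5−7)(5−4) = 4·(−3)·(−2)·1 = 24 ≡ 11, so v_2 = 11^{−1} = 6 (mod 13).
  i = 3 (α = 8): (8−1)(8−5)(8−7)(8−4) = 7·3·1·4 = 84 ≡ 6, so v_3 = 6^{−1} = 11 (mod 13).
  i = 4 (α = 7): (7−1)(7−5)(7−8)(7−4) = 6·2·(−1)·3 = −36 ≡ 3, so v_4 = 3^{−1} = 9 (mod 13).
  i = 5 (α = 4): (4−1)(4−5)(4−8)(4−7) = 3·(−1)·(−4)·(−3) = −36 ≡ 3, so v_5 = 3^{−1} = 9 (mod 13).
  v = [4, 6, 11, 9, 9].
Step 2: syndromes of r = [10, 5, 11, 9, 6] (all sums mod 13).
  S_0 = Σ v_i r_i = 4·10 + 6·5 + 11·11 + 9·9 + 9·6 = 326 ≡ 1.
  S_1 = Σ v_i α_i r_i = 4·1·10 + 6·5·5 + 11·8·11 + 9·7·9 + 9·4·6 = 1941 ≡ 4.
  α_i^2 mod 13 = [1, 12, 12, 10, 3].
  S_2 = Σ v_i α_i^2 r_i = 4·1·10 + 6·12·5 + 11·12·11 + 9·10·9 + 9·3·6 = 2824 ≡ 3.
  S = (1, 4, 3) ≠ 0, so r is not a codeword (an error is present).
Step 3: locate the error. For a single error e at position i, S_ℓ = v_i·e·α_i^ℓ, so α_err = S_1/S_0.
  S_0^{−1} = 1^{−1} = 1 (mod 13), so α_err = 4·1 = 4 ≡ 4 = α_5. Error position i = 5.
  Consistency check: S_2/S_1 = 3·10 = 30 ≡ 4 = α_err ✓ (single-error assumption holds).
Step 4: error magnitude e = S_0/v_5 = S_0·∏_{j≠5}(α_5 − α_j) = 1·3 = 3 ≡ 3 (mod 13).
Step 5: correct position 5: c_5 = r_5 − e = 6 − 3 ≡ 3 (mod 13). Hence c = [10, 5, 11, 9, 3].
  Check: interpolating c through the α_i gives m(x) = 8 + 2·x (degree < 2) with m(α_i) = c_i for every i, so c is indeed a codeword.


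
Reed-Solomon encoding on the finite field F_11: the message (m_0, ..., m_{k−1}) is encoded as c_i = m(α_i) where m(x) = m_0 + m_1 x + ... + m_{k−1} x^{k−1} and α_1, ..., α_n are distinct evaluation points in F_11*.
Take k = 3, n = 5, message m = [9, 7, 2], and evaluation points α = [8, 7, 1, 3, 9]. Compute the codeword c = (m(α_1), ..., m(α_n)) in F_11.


c = [6, 2, 7, 4, 3]

Message polynomial: m(x) = 9 + 7·x + 2·x^2 (mod 11).
For each evaluation point α_i, compute m(α_i) mod 11:
  α_1 = 8: Horner steps 2 → 1 → 6, so m(8) = 6.
  α_2 = 7: Horner steps 2 → 10 → 2, so m(7) = 2.
  α_3 = 1: Horner steps 2 → 9 → 7, so m(1) = 7.
  α_4 = 3: Horner steps 2 → 2 → 4, so m(3) = 4.
  α_5 = 9: Horner steps 2 → 3 → 3, so m(9) = 3.
Codeword c = [6, 2, 7, 4, 3] ∈ F_11^5.


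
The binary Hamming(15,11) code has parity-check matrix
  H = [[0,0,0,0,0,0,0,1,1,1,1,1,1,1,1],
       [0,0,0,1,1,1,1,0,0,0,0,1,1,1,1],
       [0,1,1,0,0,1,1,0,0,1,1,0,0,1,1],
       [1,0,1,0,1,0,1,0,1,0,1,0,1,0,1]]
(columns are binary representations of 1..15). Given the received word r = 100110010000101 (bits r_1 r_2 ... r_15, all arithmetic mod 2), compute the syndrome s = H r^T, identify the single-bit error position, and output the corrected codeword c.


s = (1, 0, 1, 0)^T, error position = 10, corrected codeword c = 100110010100101

Compute s = H r^T mod 2 one row at a time:
  s_1 = 1 + 0 + 0 + 0 + 0 + 1 + 0 + 1 = 3 ≡ 1 (mod 2).
  s_2 = 1 + 1 + 0 + 0 + 0 + 1 + 0 + 1 = 4 ≡ 0 (mod 2).
  s_3 = 0 + 0 + 0 + 0 + 0 + 0 + 0 + 1 = 1 ≡ 1 (mod 2).
  s_4 = 1 + 0 + 1 + 0 + 0 + 0 + 1 + 1 = 4 ≡ 0 (mod 2).
s = (1, 0, 1, 0)^T — this equals column 10 of H (binary 1010), so error is at position 10.
Correct: flip bit 10 of r = 100110010000101 to get c = 100110010100101.


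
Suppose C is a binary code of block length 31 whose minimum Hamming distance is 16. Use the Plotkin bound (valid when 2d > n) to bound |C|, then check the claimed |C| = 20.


Plotkin bound M ≤ 32; given |C| = 20 ≤ bound (satisfied).

Check applicability: 2d = 32, n = 31.
2d − n = 1 > 0, so Plotkin applies.
Compute d/(2d−n) = 16/1 ≈ 16.0000.
⌊d/(2d−n)⌋ = 16.
Plotkin bound: M ≤ 2·16 = 32.
Given |C| = 20, check: satisfied.
This |C| is below the Plotkin bound.


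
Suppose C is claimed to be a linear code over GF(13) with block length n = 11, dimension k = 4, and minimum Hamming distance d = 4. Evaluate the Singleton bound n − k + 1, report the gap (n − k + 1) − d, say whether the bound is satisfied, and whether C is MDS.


Singleton RHS = n − k + 1 = 8, slack = 4, bound satisfied, not MDS.

Singleton bound: d ≤ n − k + 1.
Here n = 11, k = 4, so n − k + 1 = 8.
Given d = 4, check d ≤ 8: YES.
Slack = (n − k + 1) − d = 4.
The code is NOT MDS (slack = 4 > 0).
Description: the claimed parameters are [11, 4, 4]_13; such a code would be non-MDS.


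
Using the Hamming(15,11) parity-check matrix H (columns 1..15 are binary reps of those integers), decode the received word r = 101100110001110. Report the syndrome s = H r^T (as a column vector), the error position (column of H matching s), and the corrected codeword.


s = (0, 1, 1, 0)^T, error position = 6, corrected codeword c = 101101110001110

Compute s = H r^T mod 2 one row at a time:
  s_1 = 1 + 0 + 0 + 0 + 1 + 1 + 1 + 0 = 4 ≡ 0 (mod 2).
  s_2 = 1 + 0 + 0 + 1 + 1 + 1 + 1 + 0 = 5 ≡ 1 (mod 2).
  s_3 = 0 + 1 + 0 + 1 + 0 + 0 + 1 + 0 = 3 ≡ 1 (mod 2).
  s_4 = 1 + 1 + 0 + 1 + 0 + 0 + 1 + 0 = 4 ≡ 0 (mod 2).
s = (0, 1, 1, 0)^T — this equals column 6 of H (binary 0110), so error is at position 6.
Correct: flip bit 6 of r = 101100110001110 to get c = 101101110001110.


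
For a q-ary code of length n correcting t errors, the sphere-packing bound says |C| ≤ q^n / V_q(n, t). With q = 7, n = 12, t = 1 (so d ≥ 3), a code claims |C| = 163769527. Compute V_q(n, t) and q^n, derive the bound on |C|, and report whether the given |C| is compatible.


V_q(n, t) = 73, q^n = 13841287201, Hamming bound = 189606673, |C| = 163769527 ≤ bound (satisfied).

Step 1: Compute V_q(n, t) = Σ_{j=0}^1 C(n, j) (q−1)^j.
  j = 0: C(12,0)·(6)^0 = 1·1 = 1.
  j = 1: C(12,1)·(6)^1 = 12·6 = 72.
  V_q(n, t) = 1 + 72 = 73.
Step 2: q^n = 7^12 = 13841287201.
Step 3: Hamming bound ⌊q^n / V_q(n,t)⌋ = ⌊13841287201/73⌋ = 189606673.
Step 4: Compare |C| = 163769527 to 189606673: satisfied.
The claimed |C| lies below the Hamming bound.


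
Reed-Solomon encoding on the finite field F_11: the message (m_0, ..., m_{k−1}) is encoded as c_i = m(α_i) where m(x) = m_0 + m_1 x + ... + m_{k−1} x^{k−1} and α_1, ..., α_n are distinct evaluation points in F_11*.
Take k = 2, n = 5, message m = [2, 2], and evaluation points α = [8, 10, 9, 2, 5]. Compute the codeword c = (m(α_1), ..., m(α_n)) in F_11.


c = [7, 0, 9, 6, 1]

Message polynomial: m(x) = 2 + 2·x (mod 11).
For each evaluation point α_i, compute m(α_i) mod 11:
  α_1 = 8: Horner steps 2 → 7, so m(8) = 7.
  α_2 = 10: Horner steps 2 → 0, so m(10) = 0.
  α_3 = 9: Horner steps 2 → 9, so m(9) = 9.
  α_4 = 2: Horner steps 2 → 6, so m(2) = 6.
  α_5 = 5: Horner steps 2 → 1, so m(5) = 1.
Codeword c = [7, 0, 9, 6, 1] ∈ F_11^5.


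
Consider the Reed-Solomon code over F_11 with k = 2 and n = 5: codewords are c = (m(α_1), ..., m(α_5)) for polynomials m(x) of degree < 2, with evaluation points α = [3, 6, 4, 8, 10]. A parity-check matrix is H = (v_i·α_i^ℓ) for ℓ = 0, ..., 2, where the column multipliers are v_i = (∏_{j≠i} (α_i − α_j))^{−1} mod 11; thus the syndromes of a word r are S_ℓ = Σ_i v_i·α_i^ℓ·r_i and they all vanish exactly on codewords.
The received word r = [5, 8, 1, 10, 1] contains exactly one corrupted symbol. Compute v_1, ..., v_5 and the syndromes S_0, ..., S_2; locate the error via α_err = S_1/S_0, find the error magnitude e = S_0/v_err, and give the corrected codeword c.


S = (4, 5, 9), error at position 3, error magnitude e = 6, c = [5, 8, 6, 10, 1].

Step 1: column multipliers v_i = (∏_{j≠i}(α_i − α_j))^{−1} mod 11.
  i = 1 (α = 3): (3−6)(3−4)(3−8)(3−10) = (−3)·(−1)·(−5)·(−7) = 105 ≡ 6, so v_1 = 6^{−1} = 2 (mod 11).
  i = 2 (α = 6): (6−3)(6−4)(6−8)(6−10) = 3·2·(−2)·(−4) = 48 ≡ 4, so v_2 = 4^{−1} = 3 (mod 11).
  i = 3 (α = 4): (4−3)(4−6)(4−8)(4−10) = 1·(−2)·(−4)·(−6) = −48 ≡ 7, so v_3 = 7^{−1} = 8 (mod 11).
  i = 4 (α = 8): (8−3)(8−6)(8−4)(8−10) = 5·2·4·(−2) = −80 ≡ 8, so v_4 = 8^{−1} = 7 (mod 11).
  i = 5 (α = 10): (10−3)(10−6)(10−4)(10−8) = 7·4·6·2 = 336 ≡ 6, so v_5 = 6^{−1} = 2 (mod 11).
  v = [2, 3, 8, 7, 2].
Step 2: syndromes of r = [5, 8, 1, 10, 1] (all sums mod 11).
  S_0 = Σ v_i r_i = 2·5 + 3·8 + 8·1 + 7·10 + 2·1 = 114 ≡ 4.
  S_1 = Σ v_i α_i r_i = 2·3·5 + 3·6·8 + 8·4·1 + 7·8·10 + 2·10·1 = 786 ≡ 5.
  α_i^2 mod 11 = [9, 3, 5, 9, 1].
  S_2 = Σ v_i α_i^2 r_i = 2·9·5 + 3·3·8 + 8·5·1 + 7·9·10 + 2·1·1 = 834 ≡ 9.
  S = (4, 5, 9) ≠ 0, so r is not a codeword (an error is present).
Step 3: locate the error. For a single error e at position i, S_ℓ = v_i·e·α_i^ℓ, so α_err = S_1/S_0.
  S_0^{−1} = 4^{−1} = 3 (mod 11), so α_err = 5·3 = 15 ≡ 4 = α_3. Error position i = 3.
  Consistency check: S_2/S_1 = 9·9 = 81 ≡ 4 = α_err ✓ (single-error assumption holds).
Step 4: error magnitude e = S_0/v_3 = S_0·∏_{j≠3}(α_3 − α_j) = 4·7 = 28 ≡ 6 (mod 11).
Step 5: correct position 3: c_3 = r_3 − e = 1 − 6 ≡ 6 (mod 11). Hence c = [5, 8, 6, 10, 1].
  Check: interpolating c through the α_i gives m(x) = 2 + 1·x (degree < 2) with m(α_i) = c_i for every i, so c is indeed a codeword.


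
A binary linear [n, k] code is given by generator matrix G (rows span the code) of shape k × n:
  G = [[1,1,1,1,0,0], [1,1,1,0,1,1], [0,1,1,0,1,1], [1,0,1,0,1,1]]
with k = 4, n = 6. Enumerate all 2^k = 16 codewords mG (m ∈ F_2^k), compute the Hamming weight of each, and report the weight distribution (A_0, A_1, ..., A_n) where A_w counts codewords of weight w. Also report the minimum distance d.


Weight distribution: A_0 = 1, A_1 = 2, A_2 = 2, A_3 = 4, A_4 = 5, A_5 = 2. Minimum distance d = 1.

Enumerate all 2^4 = 16 messages m ∈ F_2^4.
For each, compute codeword c = mG in F_2^6, then tally its weight.
  m = 0000 → c = 000000, weight = 0.
  m = 1000 → c = 111100, weight = 4.
  m = 0100 → c = 111011, weight = 5.
  m = 1100 → c = 000111, weight = 3.
  m = 0010 → c = 011011, weight = 4.
  m = 1010 → c = 100111, weight = 4.
  m = 0110 → c = 100000, weight = 1.
  m = 1110 → c = 011100, weight = 3.
  m = 0001 → c = 101011, weight = 4.
  m = 1001 → c = 010111, weight = 4.
  m = 0101 → c = 010000, weight = 1.
  m = 1101 → c = 101100, weight = 3.
  m = 0011 → c = 110000, weight = 2.
  m = 1011 → c = 001100, weight = 2.
  m = 0111 → c = 001011, weight = 3.
  m = 1111 → c = 110111, weight = 5.
Tally weights:
  weight 0: 1 codewords.
  weight 1: 2 codewords.
  weight 2: 2 codewords.
  weight 3: 4 codewords.
  weight 4: 5 codewords.
  weight 5: 2 codewords.
Minimum distance d = smallest w > 0 with A_w > 0 = 1.
Sanity: Σ A_w = 16 = 2^4 = 16 ✓.


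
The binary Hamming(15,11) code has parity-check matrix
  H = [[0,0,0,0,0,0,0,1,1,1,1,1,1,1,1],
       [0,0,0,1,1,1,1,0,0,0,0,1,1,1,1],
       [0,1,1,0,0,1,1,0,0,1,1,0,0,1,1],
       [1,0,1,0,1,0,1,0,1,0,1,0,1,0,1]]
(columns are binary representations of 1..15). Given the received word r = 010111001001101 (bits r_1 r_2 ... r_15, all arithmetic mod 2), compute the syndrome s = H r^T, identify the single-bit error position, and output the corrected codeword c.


s = (0, 0, 1, 0)^T, error position = 2, corrected codeword c = 000111001001101

Compute s = H r^T mod 2 one row at a time:
  s_1 = 0 + 1 + 0 + 0 + 1 + 1 + 0 + 1 = 4 ≡ 0 (mod 2).
  s_2 = 1 + 1 + 1 + 0 + 1 + 1 + 0 + 1 = 6 ≡ 0 (mod 2).
  s_3 = 1 + 0 + 1 + 0 + 0 + 0 + 0 + 1 = 3 ≡ 1 (mod 2).
  s_4 = 0 + 0 + 1 + 0 + 1 + 0 + 1 + 1 = 4 ≡ 0 (mod 2).
s = (0, 0, 1, 0)^T — this equals column 2 of H (binary 0010), so error is at position 2.
Correct: flip bit 2 of r = 010111001001101 to get c = 000111001001101.


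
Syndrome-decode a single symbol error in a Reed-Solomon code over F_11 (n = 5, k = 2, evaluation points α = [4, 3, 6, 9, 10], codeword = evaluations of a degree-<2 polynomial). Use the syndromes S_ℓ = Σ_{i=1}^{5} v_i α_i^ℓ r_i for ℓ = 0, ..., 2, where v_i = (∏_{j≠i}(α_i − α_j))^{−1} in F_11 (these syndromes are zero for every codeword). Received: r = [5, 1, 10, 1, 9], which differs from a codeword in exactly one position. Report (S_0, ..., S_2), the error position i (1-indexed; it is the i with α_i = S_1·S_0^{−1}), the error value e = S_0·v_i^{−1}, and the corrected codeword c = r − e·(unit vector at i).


S = (3, 9, 5), error at position 2, error magnitude e = 4, c = [5, 8, 10, 1, 9].

Step 1: column multipliers v_i = (∏_{j≠i}(α_i − α_j))^{−1} mod 11.
  i = 1 (α = 4): (4−3)(4−6)(4−9)(4−10) = 1·(−2)·(−5)·(−6) = −60 ≡ 6, so v_1 = 6^{−1} = 2 (mod 11).
  i = 2 (α = 3): (3−4)(3−6)(3−9)(3−10) = (−1)·(−3)·(−6)·(−7) = 126 ≡ 5, so v_2 = 5^{−1} = 9 (mod 11).
  i = 3 (α = 6): (6−4)(6−3)(6−9)(6−10) = 2·3·(−3)·(−4) = 72 ≡ 6, so v_3 = 6^{−1} = 2 (mod 11).
  i = 4 (α = 9): (9−4)(9−3)(9−6)(9−10) = 5·6·3·(−1) = −90 ≡ 9, so v_4 = 9^{−1} = 5 (mod 11).
  i = 5 (α = 10): (10−4)(10−3)(10−6)(10−9) = 6·7·4·1 = 168 ≡ 3, so v_5 = 3^{−1} = 4 (mod 11).
  v = [2, 9, 2, 5, 4].
Step 2: syndromes of r = [5, 1, 10, 1, 9] (all sums mod 11).
  S_0 = Σ v_i r_i = 2·5 + 9·1 + 2·10 + 5·1 + 4·9 = 80 ≡ 3.
  S_1 = Σ v_i α_i r_i = 2·4·5 + 9·3·1 + 2·6·10 + 5·9·1 + 4·10·9 = 592 ≡ 9.
  α_i^2 mod 11 = [5, 9, 3, 4, 1].
  S_2 = Σ v_i α_i^2 r_i = 2·5·5 + 9·9·1 + 2·3·10 + 5·4·1 + 4·1·9 = 247 ≡ 5.
  S = (3, 9, 5) ≠ 0, so r is not a codeword (an error is present).
Step 3: locate the error. For a single error e at position i, S_ℓ = v_i·e·α_i^ℓ, so α_err = S_1/S_0.
  S_0^{−1} = 3^{−1} = 4 (mod 11), so α_err = 9·4 = 36 ≡ 3 = α_2. Error position i = 2.
  Consistency check: S_2/S_1 = 5·5 = 25 ≡ 3 = α_err ✓ (single-error assumption holds).
Step 4: error magnitude e = S_0/v_2 = S_0·∏_{j≠2}(α_2 − α_j) = 3·5 = 15 ≡ 4 (mod 11).
Step 5: correct position 2: c_2 = r_2 − e = 1 − 4 ≡ 8 (mod 11). Hence c = [5, 8, 10, 1, 9].
  Check: interpolating c through the α_i gives m(x) = 6 + 8·x (degree < 2) with m(α_i) = c_i for every i, so c is indeed a codeword.


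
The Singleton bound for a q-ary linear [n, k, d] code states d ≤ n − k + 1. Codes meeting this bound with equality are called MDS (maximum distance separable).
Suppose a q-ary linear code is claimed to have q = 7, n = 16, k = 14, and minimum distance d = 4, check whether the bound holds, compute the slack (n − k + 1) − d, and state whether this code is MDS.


Singleton RHS = n − k + 1 = 3, slack = -1, bound violated (no such code; not MDS).

Singleton bound: d ≤ n − k + 1.
Here n = 16, k = 14, so n − k + 1 = 3.
Given d = 4, check d ≤ 3: NO.
Slack = (n − k + 1) − d = -1.
The slack is negative: d = 4 exceeds n − k + 1 = 3 by 1, so the Singleton bound is violated and no linear [16, 14, 4]_7 code can exist. In particular it is not MDS (MDS requires d = n − k + 1 exactly).
Description: the claimed parameters are [16, 14, 4]_7; such a code would be impossible (violates the Singleton bound).


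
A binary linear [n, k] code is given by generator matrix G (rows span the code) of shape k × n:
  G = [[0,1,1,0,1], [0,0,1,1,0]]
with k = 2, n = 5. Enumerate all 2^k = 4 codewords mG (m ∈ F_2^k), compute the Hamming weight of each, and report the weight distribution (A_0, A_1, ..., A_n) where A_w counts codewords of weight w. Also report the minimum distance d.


Weight distribution: A_0 = 1, A_2 = 1, A_3 = 2. Minimum distance d = 2.

Enumerate all 2^2 = 4 messages m ∈ F_2^2.
For each, compute codeword c = mG in F_2^5, then tally its weight.
  m = 00 → c = 00000, weight = 0.
  m = 10 → c = 01101, weight = 3.
  m = 01 → c = 00110, weight = 2.
  m = 11 → c = 01011, weight = 3.
Tally weights:
  weight 0: 1 codewords.
  weight 2: 1 codewords.
  weight 3: 2 codewords.
Minimum distance d = smallest w > 0 with A_w > 0 = 2.
Sanity: Σ A_w = 4 = 2^2 = 4 ✓.


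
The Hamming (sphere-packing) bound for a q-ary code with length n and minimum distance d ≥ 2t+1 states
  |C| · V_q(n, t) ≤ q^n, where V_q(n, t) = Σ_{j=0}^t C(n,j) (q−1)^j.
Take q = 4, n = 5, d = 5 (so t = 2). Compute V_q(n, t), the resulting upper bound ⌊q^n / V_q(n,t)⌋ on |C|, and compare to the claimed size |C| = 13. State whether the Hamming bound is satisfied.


V_q(n, t) = 106, q^n = 1024, Hamming bound = 9, |C| = 13 > bound (violated).

Step 1: Compute V_q(n, t) = Σ_{j=0}^2 C(n, j) (q−1)^j.
  j = 0: C(5,0)·(3)^0 = 1·1 = 1.
  j = 1: C(5,1)·(3)^1 = 5·3 = 15.
  j = 2: C(5,2)·(3)^2 = 10·9 = 90.
  V_q(n, t) = 1 + 15 + 90 = 106.
Step 2: q^n = 4^5 = 1024.
Step 3: Hamming bound ⌊q^n / V_q(n,t)⌋ = ⌊1024/106⌋ = 9.
Step 4: Compare |C| = 13 to 9: violated.
The claimed |C| lies above the Hamming bound, so no 4-ary code of length 5 with d ≥ 5 can have 13 codewords.


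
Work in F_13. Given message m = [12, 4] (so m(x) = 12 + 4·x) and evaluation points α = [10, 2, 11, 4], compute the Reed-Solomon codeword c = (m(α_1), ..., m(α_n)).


c = [0, 7, 4, 2]

Message polynomial: m(x) = 12 + 4·x (mod 13).
For each evaluation point α_i, compute m(α_i) mod 13:
  α_1 = 10: Horner steps 4 → 0, so m(10) = 0.
  α_2 = 2: Horner steps 4 → 7, so m(2) = 7.
  α_3 = 11: Horner steps 4 → 4, so m(11) = 4.
  α_4 = 4: Horner steps 4 → 2, so m(4) = 2.
Codeword c = [0, 7, 4, 2] ∈ F_13^4.


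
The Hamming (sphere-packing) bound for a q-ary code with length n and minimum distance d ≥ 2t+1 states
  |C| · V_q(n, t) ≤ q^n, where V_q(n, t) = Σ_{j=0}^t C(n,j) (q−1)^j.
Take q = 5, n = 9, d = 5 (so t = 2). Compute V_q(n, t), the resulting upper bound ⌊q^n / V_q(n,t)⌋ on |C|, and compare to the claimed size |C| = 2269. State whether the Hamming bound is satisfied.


V_q(n, t) = 613, q^n = 1953125, Hamming bound = 3186, |C| = 2269 ≤ bound (satisfied).

Step 1: Compute V_q(n, t) = Σ_{j=0}^2 C(n, j) (q−1)^j.
  j = 0: C(9,0)·(4)^0 = 1·1 = 1.
  j = 1: C(9,1)·(4)^1 = 9·4 = 36.
  j = 2: C(9,2)·(4)^2 = 36·16 = 576.
  V_q(n, t) = 1 + 36 + 576 = 613.
Step 2: q^n = 5^9 = 1953125.
Step 3: Hamming bound ⌊q^n / V_q(n,t)⌋ = ⌊1953125/613⌋ = 3186.
Step 4: Compare |C| = 2269 to 3186: satisfied.
The claimed |C| lies below the Hamming bound.


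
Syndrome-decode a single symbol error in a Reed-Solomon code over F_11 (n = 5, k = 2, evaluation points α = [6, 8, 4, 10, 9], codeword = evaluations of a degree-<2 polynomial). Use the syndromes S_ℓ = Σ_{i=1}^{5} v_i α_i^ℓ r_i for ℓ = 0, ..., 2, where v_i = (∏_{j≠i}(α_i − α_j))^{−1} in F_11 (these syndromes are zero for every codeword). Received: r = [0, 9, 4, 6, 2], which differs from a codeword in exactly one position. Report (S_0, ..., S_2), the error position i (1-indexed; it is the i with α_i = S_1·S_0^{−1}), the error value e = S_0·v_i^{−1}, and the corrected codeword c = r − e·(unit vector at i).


S = (3, 7, 9), error at position 1, error magnitude e = 10, c = [1, 9, 4, 6, 2].

Step 1: column multipliers v_i = (∏_{j≠i}(α_i − α_j))^{−1} mod 11.
  i = 1 (α = 6): (6−8)(6−4)(6−10)(6−9) = (−2)·2·(−4)·(−3) = −48 ≡ 7, so v_1 = 7^{−1} = 8 (mod 11).
  i = 2 (α = 8): (8−6)(8−4)(8−10)(8−9) = 2·4·(−2)·(−1) = 16 ≡ 5, so v_2 = 5^{−1} = 9 (mod 11).
  i = 3 (α = 4): (4−6)(4−8)(4−10)(4−9) = (−2)·(−4)·(−6)·(−5) = 240 ≡ 9, so v_3 = 9^{−1} = 5 (mod 11).
  i = 4 (α = 10): (10−6)(10−8)(10−4)(10−9) = 4·2·6·1 = 48 ≡ 4, so v_4 = 4^{−1} = 3 (mod 11).
  i = 5 (α = 9): (9−6)(9−8)(9−4)(9−10) = 3·1·5·(−1) = −15 ≡ 7, so v_5 = 7^{−1} = 8 (mod 11).
  v = [8, 9, 5, 3, 8].
Step 2: syndromes of r = [0, 9, 4, 6, 2] (all sums mod 11).
  S_0 = Σ v_i r_i = 8·0 + 9·9 + 5·4 + 3·6 + 8·2 = 135 ≡ 3.
  S_1 = Σ v_i α_i r_i = 8·6·0 + 9·8·9 + 5·4·4 + 3·10·6 + 8·9·2 = 1052 ≡ 7.
  α_i^2 mod 11 = [3, 9, 5, 1, 4].
  S_2 = Σ v_i α_i^2 r_i = 8·3·0 + 9·9·9 + 5·5·4 + 3·1·6 + 8·4·2 = 911 ≡ 9.
  S = (3, 7, 9) ≠ 0, so r is not a codeword (an error is present).
Step 3: locate the error. For a single error e at position i, S_ℓ = v_i·e·α_i^ℓ, so α_err = S_1/S_0.
  S_0^{−1} = 3^{−1} = 4 (mod 11), so α_err = 7·4 = 28 ≡ 6 = α_1. Error position i = 1.
  Consistency check: S_2/S_1 = 9·8 = 72 ≡ 6 = α_err ✓ (single-error assumption holds).
Step 4: error magnitude e = S_0/v_1 = S_0·∏_{j≠1}(α_1 − α_j) = 3·7 = 21 ≡ 10 (mod 11).
Step 5: correct position 1: c_1 = r_1 − e = 0 − 10 ≡ 1 (mod 11). Hence c = [1, 9, 4, 6, 2].
  Check: interpolating c through the α_i gives m(x) = 10 + 4·x (degree < 2) with m(α_i) = c_i for every i, so c is indeed a codeword.


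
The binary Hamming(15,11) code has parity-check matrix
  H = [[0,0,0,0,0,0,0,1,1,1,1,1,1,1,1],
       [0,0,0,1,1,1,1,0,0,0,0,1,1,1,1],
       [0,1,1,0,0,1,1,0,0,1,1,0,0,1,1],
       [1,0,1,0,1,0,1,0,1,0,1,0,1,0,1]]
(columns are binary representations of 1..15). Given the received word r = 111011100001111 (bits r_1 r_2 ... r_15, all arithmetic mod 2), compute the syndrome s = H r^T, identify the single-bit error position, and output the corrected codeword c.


s = (0, 1, 0, 0)^T, error position = 4, corrected codeword c = 111111100001111

Compute s = H r^T mod 2 one row at a time:
  s_1 = 0 + 0 + 0 + 0 + 1 + 1 + 1 + 1 = 4 ≡ 0 (mod 2).
  s_2 = 0 + 1 + 1 + 1 + 1 + 1 + 1 + 1 = 7 ≡ 1 (mod 2).
  s_3 = 1 + 1 + 1 + 1 + 0 + 0 + 1 + 1 = 6 ≡ 0 (mod 2).
  s_4 = 1 + 1 + 1 + 1 + 0 + 0 + 1 + 1 = 6 ≡ 0 (mod 2).
s = (0, 1, 0, 0)^T — this equals column 4 of H (binary 0100), so error is at position 4.
Correct: flip bit 4 of r = 111011100001111 to get c = 111111100001111.
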